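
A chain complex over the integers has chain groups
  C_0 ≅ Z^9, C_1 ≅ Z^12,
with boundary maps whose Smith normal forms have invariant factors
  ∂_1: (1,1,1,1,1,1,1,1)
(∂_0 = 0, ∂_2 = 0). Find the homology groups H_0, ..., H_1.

H_0 ≅ Z,  H_1 ≅ Z^4.

H_0: b_0 = 9 − 0 − 8 = 1; torsion from ∂_1 factors > 1: none. So H_0 ≅ Z.
H_1: b_1 = 12 − 8 − 0 = 4; torsion from ∂_2 factors > 1: none. So H_1 ≅ Z^4.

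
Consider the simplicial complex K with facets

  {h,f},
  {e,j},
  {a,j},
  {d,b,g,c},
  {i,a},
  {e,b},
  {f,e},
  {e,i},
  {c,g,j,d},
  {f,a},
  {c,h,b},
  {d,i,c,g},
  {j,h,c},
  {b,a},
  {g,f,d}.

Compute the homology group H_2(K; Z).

H_2 ≅ 0.

Order the vertices as a < b < c < d < e < f < g < h < i < j. Listing each simplex with vertices in this order, K has dimension 3 with simplices:

  0-simplices (10): a, b, c, d, e, f, g, h, i, j
  1-simplices (26): ab, af, ai, aj, bc, bd, be, bg, bh, cd, cg, ch, ci, cj, df, dg, di, dj, ef, ei, ej, fg, fh, gi, gj, hj
  2-simplices (13): bcd, bcg, bch, bdg, cdg, cdi, cdj, cgi, cgj, chj, dfg, dgi, dgj
  3-simplices (3): bcdg, cdgi, cdgj

Hence C_0 ≅ Z^10, C_1 ≅ Z^26, C_2 ≅ Z^13, C_3 ≅ Z^3.

The boundary map ∂_1: C_1 → C_0 maps an edge to its endpoints' difference, ∂[p,q] = q − p. For instance
  ∂gj = j − g.
As a 10×26 matrix over Z this has rank 9, with invariant factors (1,1,1,1,1,1,1,1,1).

Boundary ∂_2: C_2 → C_1 sends each 2-simplex [p,q,r] to [q,r] − [p,r] + [p,q]. For instance
  ∂chj = hj − cj + ch,
  ∂bch = ch − bh + bc.
As a 26×13 matrix over Z this has rank 10, with invariant factors (1,1,1,1,1,1,1,1,1,1).

Boundary ∂_3: C_3 → C_2 sends each 3-simplex σ to the alternating sum Σ_i (−1)^i (σ with its i-th vertex removed). For instance
  ∂cdgj = dgj − cgj + cdj − cdg,
  ∂cdgi = dgi − cgi + cdi − cdg.
The 13×3 boundary matrix has rank 3 and Smith normal form diag(1,1,1).

Now H_k = ker ∂_k / im ∂_{k+1}, so:

  H_2: rank ker ∂_2 − rank ∂_3 = (13 − 10) − 3 = 0, and the invariant factors of ∂_3 are all 1, so H_2 = 0.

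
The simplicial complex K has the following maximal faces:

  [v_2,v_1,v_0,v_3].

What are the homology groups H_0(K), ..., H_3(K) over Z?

H_0 ≅ Z,  H_1 = 0,  H_2 = 0,  H_3 = 0.

Order the vertices as v_0 < v_1 < v_2 < v_3. Listing each simplex with vertices in this order, K has dimension 3 with simplices:

  0-simplices (4): [v_0], [v_1], [v_2], [v_3]
  1-simplices (6): [v_0,v_1], [v_0,v_2], [v_0,v_3], [v_1,v_2], [v_1,v_3], [v_2,v_3]
  2-simplices (4): [v_0,v_1,v_2], [v_0,v_1,v_3], [v_0,v_2,v_3], [v_1,v_2,v_3]
  3-simplices (1): [v_0,v_1,v_2,v_3]

Hence C_0 ≅ Z^4, C_1 ≅ Z^6, C_2 ≅ Z^4, C_3 ≅ Z^1.

∂_1: C_1 → C_0 maps an edge to its endpoints' difference, ∂[p,q] = q − p. For instance
  ∂[v_1,v_3] = [v_3] − [v_1].
As a 4×6 matrix over Z this has rank 3, with invariant factors (1,1,1).

Boundary ∂_2: C_2 → C_1 maps a triangle to the signed sum of its edges. For instance
  ∂[v_0,v_1,v_2] = [v_1,v_2] − [v_0,v_2] + [v_0,v_1],
  ∂[v_0,v_2,v_3] = [v_2,v_3] − [v_0,v_3] + [v_0,v_2].
The 6×4 boundary matrix has rank 3 and Smith normal form diag(1,1,1).

Boundary ∂_3: C_3 → C_2 sends each 3-simplex σ to the alternating sum Σ_i (−1)^i (σ with its i-th vertex removed). For instance
  ∂[v_0,v_1,v_2,v_3] = [v_1,v_2,v_3] − [v_0,v_2,v_3] + [v_0,v_1,v_3] − [v_0,v_1,v_2].
The resulting 4×1 matrix has rank 1, and its Smith normal form has invariant factors (1).

Now H_k = ker ∂_k / im ∂_{k+1}, so:

  H_0: rank C_0 − rank ∂_1 = 4 − 3 = 1, and the invariant factors of ∂_1 are all 1, so H_0 = Z.
  H_1: rank ker ∂_1 − rank ∂_2 = (6 − 3) − 3 = 0, and the invariant factors of ∂_2 are all 1, so H_1 = 0.
  H_2: rank ker ∂_2 − rank ∂_3 = (4 − 3) − 1 = 0, and the invariant factors of ∂_3 are all 1, so H_2 = 0.
  H_3: rank ker ∂_3 − rank ∂_4 = (1 − 1) − 0 = 0, and there is no ∂_4, so H_3 = 0.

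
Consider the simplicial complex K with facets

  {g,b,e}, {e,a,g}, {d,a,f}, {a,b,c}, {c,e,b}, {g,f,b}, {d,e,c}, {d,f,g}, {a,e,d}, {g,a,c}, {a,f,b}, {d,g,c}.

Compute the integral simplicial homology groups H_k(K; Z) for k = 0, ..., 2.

Order the vertices as a < b < c < d < e < f < g. Listing each simplex with vertices in this order, K has dimension 2 with simplices:

  0-simplices (7): a, b, c, d, e, f, g
  1-simplices (18): ab, ac, ad, ae, af, ag, bc, be, bf, bg, cd, ce, cg, de, df, dg, eg, fg
  2-simplices (12): abc, abf, acg, ade, adf, aeg, bce, beg, bfg, cde, cdg, dfg

so the chain groups are C_0 ≅ Z^7, C_1 ≅ Z^18, C_2 ≅ Z^12.

The boundary map ∂_1: C_1 → C_0 sends each edge [p,q] (with p < q) to q − p. For instance
  ∂bf = f − b.
This gives a 7×18 integer matrix of rank 6; reducing to Smith normal form yields diagonal entries (1,1,1,1,1,1).

The boundary map ∂_2: C_2 → C_1 acts by ∂[p,q,r] = [q,r] − [p,r] + [p,q]. For instance
  ∂aeg = eg − ag + ae,
  ∂cdg = dg − cg + cd.
The 18×12 boundary matrix has rank 12 and Smith normal form diag(1,1,1,1,1,1,1,1,1,1,1,2).

Reading off H_k = ker ∂_k / im ∂_{k+1}:

  H_0: rank C_0 − rank ∂_1 = 7 − 6 = 1, and the invariant factors of ∂_1 are all 1, so H_0 = Z.
  H_1: rank ker ∂_1 − rank ∂_2 = (18 − 6) − 12 = 0, and ∂_2 has invariant factor 2 > 1, so H_1 = Z/2.
  H_2: rank ker ∂_2 − rank ∂_3 = (12 − 12) − 0 = 0, and there is no ∂_3, so H_2 = 0.

As a check, the Euler characteristic is 7 − 18 + 12 = 1, which agrees with 1 − 0 + 0 = 1.

H_0 ≅ Z,  H_1 ≅ Z/2,  H_2 = 0.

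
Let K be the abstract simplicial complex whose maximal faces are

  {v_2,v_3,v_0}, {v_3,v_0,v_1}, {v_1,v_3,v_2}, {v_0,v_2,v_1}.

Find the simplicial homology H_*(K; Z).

Fix the vertex order v_0 < v_1 < v_2 < v_3 and write every simplex with vertices in increasing order. Then dim K = 2 and the simplices of K are:

  0-simplices (4): [v_0], [v_1], [v_2], [v_3]
  1-simplices (6): [v_0,v_1], [v_0,v_2], [v_0,v_3], [v_1,v_2], [v_1,v_3], [v_2,v_3]
  2-simplices (4): [v_0,v_1,v_2], [v_0,v_1,v_3], [v_0,v_2,v_3], [v_1,v_2,v_3]

so the chain groups are C_0 ≅ Z^4, C_1 ≅ Z^6, C_2 ≅ Z^4.

∂_1: C_1 → C_0 maps an edge to its endpoints' difference, ∂[p,q] = q − p.
This gives a 4×6 integer matrix of rank 3; reducing to Smith normal form yields diagonal entries (1,1,1).

∂_2: C_2 → C_1 acts by ∂[p,q,r] = [q,r] − [p,r] + [p,q]. For instance
  ∂[v_0,v_2,v_3] = [v_2,v_3] − [v_0,v_3] + [v_0,v_2],
  ∂[v_0,v_1,v_2] = [v_1,v_2] − [v_0,v_2] + [v_0,v_1].
The resulting 6×4 matrix has rank 3, and its Smith normal form has invariant factors (1,1,1).

Computing H_k = (kernel of ∂_k) / (image of ∂_{k+1}):

  H_0: rank C_0 − rank ∂_1 = 4 − 3 = 1, and the invariant factors of ∂_1 are all 1, so H_0 = Z.
  H_1: rank ker ∂_1 − rank ∂_2 = (6 − 3) − 3 = 0, and the invariant factors of ∂_2 are all 1, so H_1 = 0.
  H_2: rank ker ∂_2 − rank ∂_3 = (4 − 3) − 0 = 1, and there is no ∂_3, so H_2 = Z.

(K is a triangulation of the 2-sphere S^2.)

H_0 ≅ Z,  H_1 = 0,  H_2 ≅ Z.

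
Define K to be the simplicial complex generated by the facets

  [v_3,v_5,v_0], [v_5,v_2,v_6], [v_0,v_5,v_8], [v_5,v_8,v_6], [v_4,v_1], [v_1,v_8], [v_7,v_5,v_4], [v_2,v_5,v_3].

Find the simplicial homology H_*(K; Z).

H_0 ≅ Z,  H_1 ≅ Z,  H_2 = 0.

Fix the vertex order v_0 < v_1 < v_2 < v_3 < v_4 < v_5 < v_6 < v_7 < v_8 and write every simplex with vertices in increasing order. Then dim K = 2 and the simplices of K are:

  0-simplices (9): [v_0], [v_1], [v_2], [v_3], [v_4], [v_5], [v_6], [v_7], [v_8]
  1-simplices (15): (15 of them)
  2-simplices (6): [v_0,v_3,v_5], [v_0,v_5,v_8], [v_2,v_3,v_5], [v_2,v_5,v_6], [v_4,v_5,v_7], [v_5,v_6,v_8]

Hence C_0 ≅ Z^9, C_1 ≅ Z^15, C_2 ≅ Z^6.

The boundary map ∂_1: C_1 → C_0 sends each edge [p,q] (with p < q) to q − p. For instance
  ∂[v_5,v_7] = [v_7] − [v_5].
The 9×15 boundary matrix has rank 8 and Smith normal form diag(1,1,1,1,1,1,1,1).

Boundary ∂_2: C_2 → C_1 maps a triangle to the signed sum of its edges. For instance
  ∂[v_0,v_5,v_8] = [v_5,v_8] − [v_0,v_8] + [v_0,v_5],
  ∂[v_2,v_5,v_6] = [v_5,v_6] − [v_2,v_6] + [v_2,v_5].
This gives a 15×6 integer matrix of rank 6; reducing to Smith normal form yields diagonal entries (1,1,1,1,1,1).

From H_k ≅ ker(∂_k) / im(∂_{k+1}) we obtain:

  H_0: rank C_0 − rank ∂_1 = 9 − 8 = 1, and the invariant factors of ∂_1 are all 1, so H_0 = Z.
  H_1: rank ker ∂_1 − rank ∂_2 = (15 − 8) − 6 = 1, and the invariant factors of ∂_2 are all 1, so H_1 = Z.
  H_2: rank ker ∂_2 − rank ∂_3 = (6 − 6) − 0 = 0, and there is no ∂_3, so H_2 = 0.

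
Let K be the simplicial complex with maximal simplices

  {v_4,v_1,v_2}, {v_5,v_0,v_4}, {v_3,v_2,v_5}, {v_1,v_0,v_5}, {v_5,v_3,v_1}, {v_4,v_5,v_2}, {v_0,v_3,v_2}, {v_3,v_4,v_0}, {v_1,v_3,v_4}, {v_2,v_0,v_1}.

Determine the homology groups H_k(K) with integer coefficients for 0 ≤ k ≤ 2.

K has 6 vertices, 15 edges, 10 triangles.
rank ∂_0 = 0, rank ∂_1 = 5 ⇒ b_0 = 6 − 0 − 5 = 1; all invariant factors of ∂_1 are 1 so no torsion. So H_0 ≅ Z.
rank ∂_1 = 5, rank ∂_2 = 10 ⇒ b_1 = 15 − 5 − 10 = 0; ∂_2 has invariant factor(s) [2] giving torsion. So H_1 ≅ Z/2.
rank ∂_2 = 10, rank ∂_3 = 0 ⇒ b_2 = 10 − 10 − 0 = 0. So H_2 ≅ 0.

H_0 = Z,  H_1 = Z/2,  H_2 = 0.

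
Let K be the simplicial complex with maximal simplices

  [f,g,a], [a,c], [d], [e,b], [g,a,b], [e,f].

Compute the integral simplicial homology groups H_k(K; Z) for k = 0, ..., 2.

Take the total order a < b < c < d < e < f < g on the vertex set. Then K (dimension 2) consists of the simplices:

  0-simplices (7): a, b, c, d, e, f, g
  1-simplices (8): ab, ac, af, ag, be, bg, ef, fg
  2-simplices (2): abg, afg

Hence C_0 ≅ Z^7, C_1 ≅ Z^8, C_2 ≅ Z^2.

Boundary ∂_1: C_1 → C_0 is given by ∂[p,q] = [q] − [p]. For instance
  ∂ef = f − e.
As a 7×8 matrix over Z this has rank 5, with invariant factors (1,1,1,1,1).

∂_2: C_2 → C_1 maps a triangle to the signed sum of its edges. For instance
  ∂afg = fg − ag + af,
  ∂abg = bg − ag + ab.
As a 8×2 matrix over Z this has rank 2, with invariant factors (1,1).

Computing H_k = (kernel of ∂_k) / (image of ∂_{k+1}):

  H_0: rank C_0 − rank ∂_1 = 7 − 5 = 2, and the invariant factors of ∂_1 are all 1, so H_0 ≅ Z^2.
  H_1: rank ker ∂_1 − rank ∂_2 = (8 − 5) − 2 = 1, and the invariant factors of ∂_2 are all 1, so H_1 ≅ Z.
  H_2: rank ker ∂_2 − rank ∂_3 = (2 − 2) − 0 = 0, and there is no ∂_3, so H_2 ≅ 0.

H_0 ≅ Z^2,  H_1 ≅ Z,  H_2 = 0.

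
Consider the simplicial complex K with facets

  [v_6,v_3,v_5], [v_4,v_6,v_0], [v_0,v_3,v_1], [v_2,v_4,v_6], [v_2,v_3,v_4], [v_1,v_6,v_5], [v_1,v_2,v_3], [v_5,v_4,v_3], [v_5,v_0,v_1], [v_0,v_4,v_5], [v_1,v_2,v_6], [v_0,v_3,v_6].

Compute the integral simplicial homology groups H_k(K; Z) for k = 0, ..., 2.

Fix the vertex order v_0 < v_1 < v_2 < v_3 < v_4 < v_5 < v_6 and write every simplex with vertices in increasing order. Then dim K = 2 and the simplices of K are:

  0-simplices (7): [v_0], [v_1], [v_2], [v_3], [v_4], [v_5], [v_6]
  1-simplices (18): (18 of them)
  2-simplices (12): (12 of them)

giving chain groups C_0 ≅ Z^7, C_1 ≅ Z^18, C_2 ≅ Z^12.

The boundary map ∂_1: C_1 → C_0 sends each edge [p,q] (with p < q) to q − p. For instance
  ∂[v_0,v_1] = [v_1] − [v_0].
As a 7×18 matrix over Z this has rank 6, with invariant factors (1,1,1,1,1,1).

The boundary map ∂_2: C_2 → C_1 sends each 2-simplex [p,q,r] to [q,r] − [p,r] + [p,q]. For instance
  ∂[v_0,v_1,v_5] = [v_1,v_5] − [v_0,v_5] + [v_0,v_1],
  ∂[v_2,v_4,v_6] = [v_4,v_6] − [v_2,v_6] + [v_2,v_4].
The resulting 18×12 matrix has rank 12, and its Smith normal form has invariant factors (1,1,1,1,1,1,1,1,1,1,1,2).

Now H_k = ker ∂_k / im ∂_{k+1}, so:

  H_0: rank C_0 − rank ∂_1 = 7 − 6 = 1, and the invariant factors of ∂_1 are all 1, so H_0 ≅ Z.
  H_1: rank ker ∂_1 − rank ∂_2 = (18 − 6) − 12 = 0, and ∂_2 has invariant factor 2 > 1, so H_1 ≅ Z/2.
  H_2: rank ker ∂_2 − rank ∂_3 = (12 − 12) − 0 = 0, and there is no ∂_3, so H_2 ≅ 0.

As a check, the Euler characteristic is 7 − 18 + 12 = 1, which agrees with 1 − 0 + 0 = 1.
(K is a triangulation of the real projective plane RP^2.)

H_0 ≅ Z,  H_1 ≅ Z/2,  H_2 = 0.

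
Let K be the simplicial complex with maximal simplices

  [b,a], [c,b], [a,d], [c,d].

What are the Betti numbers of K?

We work with the vertex ordering a < b < c < d. The simplices of K, each written with vertices in increasing order, are:

  0-simplices (4): a, b, c, d
  1-simplices (4): ab, ad, bc, cd

so the chain groups are C_0 ≅ Z^4, C_1 ≅ Z^4.

The boundary map ∂_1: C_1 → C_0 sends each edge [p,q] (with p < q) to q − p.
The 4×4 boundary matrix has rank 3 and Smith normal form diag(1,1,1).

Now H_k = ker ∂_k / im ∂_{k+1}, so:

  H_0: rank C_0 − rank ∂_1 = 4 − 3 = 1, and the invariant factors of ∂_1 are all 1, so H_0 = Z.
  H_1: rank ker ∂_1 − rank ∂_2 = (4 − 3) − 0 = 1, and there is no ∂_2, so H_1 = Z.

Hence the Betti numbers are b_0 = 1, b_1 = 1.

b_0 = 1, b_1 = 1.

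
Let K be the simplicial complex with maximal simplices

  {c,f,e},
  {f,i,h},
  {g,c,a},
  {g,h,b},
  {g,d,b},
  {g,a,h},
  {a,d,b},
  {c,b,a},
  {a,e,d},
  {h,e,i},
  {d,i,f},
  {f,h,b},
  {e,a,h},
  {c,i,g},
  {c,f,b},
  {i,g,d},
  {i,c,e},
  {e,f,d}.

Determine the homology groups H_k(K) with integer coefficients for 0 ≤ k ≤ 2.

Take the total order a < b < c < d < e < f < g < h < i on the vertex set. Then K (dimension 2) consists of the simplices:

  0-simplices (9): a, b, c, d, e, f, g, h, i
  1-simplices (27): ab, ac, ad, ae, ag, ah, bc, bd, bf, bg, bh, ce, cf, cg, ci, de, df, dg, di, ef, eh, ei, fh, fi, gh, gi, hi
  2-simplices (18): abc, abd, acg, ade, aeh, agh, bcf, bdg, bfh, bgh, cef, cei, cgi, def, dfi, dgi, ehi, fhi

so the chain groups are C_0 ≅ Z^9, C_1 ≅ Z^27, C_2 ≅ Z^18.

The boundary map ∂_1: C_1 → C_0 is given by ∂[p,q] = [q] − [p]. For instance
  ∂hi = i − h.
The resulting 9×27 matrix has rank 8, and its Smith normal form has invariant factors (1,1,1,1,1,1,1,1).

∂_2: C_2 → C_1 sends each 2-simplex [p,q,r] to [q,r] − [p,r] + [p,q]. For instance
  ∂cei = ei − ci + ce,
  ∂fhi = hi − fi + fh.
This gives a 27×18 integer matrix of rank 18; reducing to Smith normal form yields diagonal entries (1,1,1,1,1,1,1,1,1,1,1,1,1,1,1,1,1,2).

Computing H_k = (kernel of ∂_k) / (image of ∂_{k+1}):

  H_0: rank C_0 − rank ∂_1 = 9 − 8 = 1, and the invariant factors of ∂_1 are all 1, so H_0 ≅ Z.
  H_1: rank ker ∂_1 − rank ∂_2 = (27 − 8) − 18 = 1, and ∂_2 has invariant factor 2 > 1, so H_1 ≅ Z ⊕ Z/2Z.
  H_2: rank ker ∂_2 − rank ∂_3 = (18 − 18) − 0 = 0, and there is no ∂_3, so H_2 ≅ 0.

As a check, the Euler characteristic is 9 − 27 + 18 = 0, which agrees with 1 − 1 + 0 = 0.

H_0 ≅ Z,  H_1 ≅ Z ⊕ Z/2Z,  H_2 = 0.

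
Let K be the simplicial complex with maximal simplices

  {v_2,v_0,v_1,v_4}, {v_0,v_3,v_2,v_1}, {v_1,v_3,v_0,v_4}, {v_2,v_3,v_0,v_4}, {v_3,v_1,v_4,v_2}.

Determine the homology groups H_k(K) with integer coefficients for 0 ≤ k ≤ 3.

Order the vertices as v_0 < v_1 < v_2 < v_3 < v_4. Listing each simplex with vertices in this order, K has dimension 3 with simplices:

  0-simplices (5): [v_0], [v_1], [v_2], [v_3], [v_4]
  1-simplices (10): [v_0,v_1], [v_0,v_2], [v_0,v_3], [v_0,v_4], [v_1,v_2], [v_1,v_3], [v_1,v_4], [v_2,v_3], [v_2,v_4], [v_3,v_4]
  2-simplices (10): [v_0,v_1,v_2], [v_0,v_1,v_3], [v_0,v_1,v_4], [v_0,v_2,v_3], [v_0,v_2,v_4], [v_0,v_3,v_4], [v_1,v_2,v_3], [v_1,v_2,v_4], [v_1,v_3,v_4], [v_2,v_3,v_4]
  3-simplices (5): [v_0,v_1,v_2,v_3], [v_0,v_1,v_2,v_4], [v_0,v_1,v_3,v_4], [v_0,v_2,v_3,v_4], [v_1,v_2,v_3,v_4]

Hence C_0 ≅ Z^5, C_1 ≅ Z^10, C_2 ≅ Z^10, C_3 ≅ Z^5.

The boundary map ∂_1: C_1 → C_0 sends each edge [p,q] (with p < q) to q − p. For instance
  ∂[v_0,v_2] = [v_2] − [v_0].
The 5×10 boundary matrix has rank 4 and Smith normal form diag(1,1,1,1).

Boundary ∂_2: C_2 → C_1 sends each 2-simplex [p,q,r] to [q,r] − [p,r] + [p,q]. For instance
  ∂[v_0,v_1,v_2] = [v_1,v_2] − [v_0,v_2] + [v_0,v_1],
  ∂[v_2,v_3,v_4] = [v_3,v_4] − [v_2,v_4] + [v_2,v_3].
As a 10×10 matrix over Z this has rank 6, with invariant factors (1,1,1,1,1,1).

The boundary map ∂_3: C_3 → C_2 sends each 3-simplex σ to the alternating sum Σ_i (−1)^i (σ with its i-th vertex removed). For instance
  ∂[v_0,v_1,v_2,v_3] = [v_1,v_2,v_3] − [v_0,v_2,v_3] + [v_0,v_1,v_3] − [v_0,v_1,v_2],
  ∂[v_1,v_2,v_3,v_4] = [v_2,v_3,v_4] − [v_1,v_3,v_4] + [v_1,v_2,v_4] − [v_1,v_2,v_3].
As a 10×5 matrix over Z this has rank 4, with invariant factors (1,1,1,1).

Computing H_k = (kernel of ∂_k) / (image of ∂_{k+1}):

  H_0: rank C_0 − rank ∂_1 = 5 − 4 = 1, and the invariant factors of ∂_1 are all 1, so H_0 = Z.
  H_1: rank ker ∂_1 − rank ∂_2 = (10 − 4) − 6 = 0, and the invariant factors of ∂_2 are all 1, so H_1 = 0.
  H_2: rank ker ∂_2 − rank ∂_3 = (10 − 6) − 4 = 0, and the invariant factors of ∂_3 are all 1, so H_2 = 0.
  H_3: rank ker ∂_3 − rank ∂_4 = (5 − 4) − 0 = 1, and there is no ∂_4, so H_3 = Z.

As a check, the Euler characteristic is 5 − 10 + 10 − 5 = 0, which agrees with 1 − 0 + 0 − 1 = 0.

H_0 = Z,  H_1 = 0,  H_2 = 0,  H_3 = Z.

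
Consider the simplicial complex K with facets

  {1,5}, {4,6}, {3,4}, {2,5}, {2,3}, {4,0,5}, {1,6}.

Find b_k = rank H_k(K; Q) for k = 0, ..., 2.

K has 7 vertices, 9 edges, 1 triangle.
rank ∂_0 = 0, rank ∂_1 = 6 ⇒ b_0 = 7 − 0 − 6 = 1; all invariant factors of ∂_1 are 1 so no torsion. So H_0 = Z.
rank ∂_1 = 6, rank ∂_2 = 1 ⇒ b_1 = 9 − 6 − 1 = 2; all invariant factors of ∂_2 are 1 so no torsion. So H_1 = Z^2.
rank ∂_2 = 1, rank ∂_3 = 0 ⇒ b_2 = 1 − 1 − 0 = 0. So H_2 = 0.

b_0 = 1, b_1 = 2, b_2 = 0.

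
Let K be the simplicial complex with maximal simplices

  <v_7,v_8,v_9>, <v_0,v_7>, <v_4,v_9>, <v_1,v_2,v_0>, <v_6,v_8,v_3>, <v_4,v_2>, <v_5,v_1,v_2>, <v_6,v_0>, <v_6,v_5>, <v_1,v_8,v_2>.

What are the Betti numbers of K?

b_0 = 1, b_1 = 4, b_2 = 0.

Take the total order v_0 < v_1 < v_2 < v_3 < v_4 < v_5 < v_6 < v_7 < v_8 < v_9 on the vertex set. Then K (dimension 2) consists of the simplices:

  0-simplices (10): [v_0], [v_1], [v_2], [v_3], [v_4], [v_5], [v_6], [v_7], [v_8], [v_9]
  1-simplices (18): (18 of them)
  2-simplices (5): [v_0,v_1,v_2], [v_1,v_2,v_5], [v_1,v_2,v_8], [v_3,v_6,v_8], [v_7,v_8,v_9]

Hence C_0 ≅ Z^10, C_1 ≅ Z^18, C_2 ≅ Z^5.

The boundary map ∂_1: C_1 → C_0 sends each edge [p,q] (with p < q) to q − p. For instance
  ∂[v_0,v_2] = [v_2] − [v_0].
The 10×18 boundary matrix has rank 9 and Smith normal form diag(1,1,1,1,1,1,1,1,1).

∂_2: C_2 → C_1 acts by ∂[p,q,r] = [q,r] − [p,r] + [p,q]. For instance
  ∂[v_1,v_2,v_8] = [v_2,v_8] − [v_1,v_8] + [v_1,v_2],
  ∂[v_3,v_6,v_8] = [v_6,v_8] − [v_3,v_8] + [v_3,v_6].
The 18×5 boundary matrix has rank 5 and Smith normal form diag(1,1,1,1,1).

From H_k ≅ ker(∂_k) / im(∂_{k+1}) we obtain:

  H_0: rank C_0 − rank ∂_1 = 10 − 9 = 1, and the invariant factors of ∂_1 are all 1, so H_0 ≅ Z.
  H_1: rank ker ∂_1 − rank ∂_2 = (18 − 9) − 5 = 4, and the invariant factors of ∂_2 are all 1, so H_1 ≅ Z^4.
  H_2: rank ker ∂_2 − rank ∂_3 = (5 − 5) − 0 = 0, and there is no ∂_3, so H_2 ≅ 0.

As a check, the Euler characteristic is 10 − 18 + 5 = -3, which agrees with 1 − 4 + 0 = -3.

Hence the Betti numbers are b_0 = 1, b_1 = 4, b_2 = 0.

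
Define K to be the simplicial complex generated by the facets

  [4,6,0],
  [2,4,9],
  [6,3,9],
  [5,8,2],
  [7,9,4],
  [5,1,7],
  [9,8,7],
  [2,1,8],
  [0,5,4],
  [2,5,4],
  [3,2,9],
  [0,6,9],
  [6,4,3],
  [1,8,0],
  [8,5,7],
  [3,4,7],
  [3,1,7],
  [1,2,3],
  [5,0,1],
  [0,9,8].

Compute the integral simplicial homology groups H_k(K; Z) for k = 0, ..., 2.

H_0 = Z,  H_1 = Z × Z/2,  H_2 = 0.

Take the total order 0 < 1 < 2 < 3 < 4 < 5 < 6 < 7 < 8 < 9 on the vertex set. Then K (dimension 2) consists of the simplices:

  0-simplices (10): [0], [1], [2], [3], [4], [5], [6], [7], [8], [9]
  1-simplices (30): (30 of them)
  2-simplices (20): (20 of them)

giving chain groups C_0 ≅ Z^10, C_1 ≅ Z^30, C_2 ≅ Z^20.

Boundary ∂_1: C_1 → C_0 maps an edge to its endpoints' difference, ∂[p,q] = q − p.
The 10×30 boundary matrix has rank 9 and Smith normal form diag(1,1,1,1,1,1,1,1,1).

The boundary map ∂_2: C_2 → C_1 sends each 2-simplex [p,q,r] to [q,r] − [p,r] + [p,q]. For instance
  ∂[3,6,9] = [6,9] − [3,9] + [3,6],
  ∂[0,8,9] = [8,9] − [0,9] + [0,8].
This gives a 30×20 integer matrix of rank 20; reducing to Smith normal form yields diagonal entries (1,1,1,1,1,1,1,1,1,1,1,1,1,1,1,1,1,1,1,2).

Reading off H_k = ker ∂_k / im ∂_{k+1}:

  H_0: rank C_0 − rank ∂_1 = 10 − 9 = 1, and the invariant factors of ∂_1 are all 1, so H_0 ≅ Z.
  H_1: rank ker ∂_1 − rank ∂_2 = (30 − 9) − 20 = 1, and ∂_2 has invariant factor 2 > 1, so H_1 ≅ Z × Z/2.
  H_2: rank ker ∂_2 − rank ∂_3 = (20 − 20) − 0 = 0, and there is no ∂_3, so H_2 ≅ 0.

As a check, the Euler characteristic is 10 − 30 + 20 = 0, which agrees with 1 − 1 + 0 = 0.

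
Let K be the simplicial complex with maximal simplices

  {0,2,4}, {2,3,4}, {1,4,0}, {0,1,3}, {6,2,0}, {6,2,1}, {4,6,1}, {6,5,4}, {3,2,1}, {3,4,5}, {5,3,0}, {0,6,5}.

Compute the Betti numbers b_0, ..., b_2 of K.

Take the total order 0 < 1 < 2 < 3 < 4 < 5 < 6 on the vertex set. Then K (dimension 2) consists of the simplices:

  0-simplices (7): [0], [1], [2], [3], [4], [5], [6]
  1-simplices (18): [0,1], [0,2], [0,3], [0,4], [0,5], [0,6], [1,2], [1,3], [1,4], [1,6], [2,3], [2,4], [2,6], [3,4], [3,5], [4,5], [4,6], [5,6]
  2-simplices (12): [0,1,3], [0,1,4], [0,2,4], [0,2,6], [0,3,5], [0,5,6], [1,2,3], [1,2,6], [1,4,6], [2,3,4], [3,4,5], [4,5,6]

Hence C_0 ≅ Z^7, C_1 ≅ Z^18, C_2 ≅ Z^12.

∂_1: C_1 → C_0 sends each edge [p,q] (with p < q) to q − p. For instance
  ∂[4,5] = [5] − [4].
This gives a 7×18 integer matrix of rank 6; reducing to Smith normal form yields diagonal entries (1,1,1,1,1,1).

∂_2: C_2 → C_1 sends each 2-simplex [p,q,r] to [q,r] − [p,r] + [p,q]. For instance
  ∂[0,1,3] = [1,3] − [0,3] + [0,1],
  ∂[1,2,6] = [2,6] − [1,6] + [1,2].
This gives a 18×12 integer matrix of rank 12; reducing to Smith normal form yields diagonal entries (1,1,1,1,1,1,1,1,1,1,1,2).

From H_k ≅ ker(∂_k) / im(∂_{k+1}) we obtain:

  H_0: rank C_0 − rank ∂_1 = 7 − 6 = 1, and the invariant factors of ∂_1 are all 1, so H_0 ≅ Z.
  H_1: rank ker ∂_1 − rank ∂_2 = (18 − 6) − 12 = 0, and ∂_2 has invariant factor 2 > 1, so H_1 ≅ Z/2.
  H_2: rank ker ∂_2 − rank ∂_3 = (12 − 12) − 0 = 0, and there is no ∂_3, so H_2 ≅ 0.

As a check, the Euler characteristic is 7 − 18 + 12 = 1, which agrees with 1 − 0 + 0 = 1.

Hence the Betti numbers are b_0 = 1, b_1 = 0, b_2 = 0.

b_0 = 1, b_1 = 0, b_2 = 0.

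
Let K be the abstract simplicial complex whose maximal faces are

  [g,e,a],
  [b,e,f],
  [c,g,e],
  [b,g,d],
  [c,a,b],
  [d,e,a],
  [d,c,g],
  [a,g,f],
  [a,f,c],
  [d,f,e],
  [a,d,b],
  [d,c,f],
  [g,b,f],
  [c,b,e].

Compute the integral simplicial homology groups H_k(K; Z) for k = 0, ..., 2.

Fix the vertex order a < b < c < d < e < f < g and write every simplex with vertices in increasing order. Then dim K = 2 and the simplices of K are:

  0-simplices (7): a, b, c, d, e, f, g
  1-simplices (21): ab, ac, ad, ae, af, ag, bc, bd, be, bf, bg, cd, ce, cf, cg, de, df, dg, ef, eg, fg
  2-simplices (14): abc, abd, acf, ade, aeg, afg, bce, bdg, bef, bfg, cdf, cdg, ceg, def

so the chain groups are C_0 ≅ Z^7, C_1 ≅ Z^21, C_2 ≅ Z^14.

Boundary ∂_1: C_1 → C_0 is given by ∂[p,q] = [q] − [p]. For instance
  ∂df = f − d.
The resulting 7×21 matrix has rank 6, and its Smith normal form has invariant factors (1,1,1,1,1,1).

The boundary map ∂_2: C_2 → C_1 sends each 2-simplex [p,q,r] to [q,r] − [p,r] + [p,q]. For instance
  ∂aeg = eg − ag + ae,
  ∂bce = ce − be + bc.
As a 21×14 matrix over Z this has rank 13, with invariant factors (1,1,1,1,1,1,1,1,1,1,1,1,1).

Now H_k = ker ∂_k / im ∂_{k+1}, so:

  H_0: rank C_0 − rank ∂_1 = 7 − 6 = 1, and the invariant factors of ∂_1 are all 1, so H_0 = Z.
  H_1: rank ker ∂_1 − rank ∂_2 = (21 − 6) − 13 = 2, and the invariant factors of ∂_2 are all 1, so H_1 = Z^2.
  H_2: rank ker ∂_2 − rank ∂_3 = (14 − 13) − 0 = 1, and there is no ∂_3, so H_2 = Z.

(K is a triangulation of the torus T^2.)

H_0 = Z,  H_1 = Z^2,  H_2 = Z.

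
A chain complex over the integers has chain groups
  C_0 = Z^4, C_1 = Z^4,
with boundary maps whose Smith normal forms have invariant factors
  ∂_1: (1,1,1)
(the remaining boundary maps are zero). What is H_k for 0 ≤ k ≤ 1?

H_0: b_0 = 4 − 0 − 3 = 1; torsion from ∂_1 factors > 1: none. So H_0 = Z.
H_1: b_1 = 4 − 3 − 0 = 1; torsion from ∂_2 factors > 1: none. So H_1 = Z.

H_0 = Z,  H_1 = Z.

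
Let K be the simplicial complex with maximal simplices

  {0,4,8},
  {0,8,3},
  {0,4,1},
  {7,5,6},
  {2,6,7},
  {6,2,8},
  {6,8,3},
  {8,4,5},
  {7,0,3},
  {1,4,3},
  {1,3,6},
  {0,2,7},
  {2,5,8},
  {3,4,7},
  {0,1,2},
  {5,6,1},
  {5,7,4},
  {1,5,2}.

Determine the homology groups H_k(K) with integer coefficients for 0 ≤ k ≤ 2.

Order the vertices as 0 < 1 < 2 < 3 < 4 < 5 < 6 < 7 < 8. Listing each simplex with vertices in this order, K has dimension 2 with simplices:

  0-simplices (9): [0], [1], [2], [3], [4], [5], [6], [7], [8]
  1-simplices (27): (27 of them)
  2-simplices (18): [0,1,2], [0,1,4], [0,2,7], [0,3,7], [0,3,8], [0,4,8], [1,2,5], [1,3,4], [1,3,6], [1,5,6], [2,5,8], [2,6,7], [2,6,8], [3,4,7], [3,6,8], [4,5,7], [4,5,8], [5,6,7]

so the chain groups are C_0 ≅ Z^9, C_1 ≅ Z^27, C_2 ≅ Z^18.

The boundary map ∂_1: C_1 → C_0 sends each edge [p,q] (with p < q) to q − p.
The resulting 9×27 matrix has rank 8, and its Smith normal form has invariant factors (1,1,1,1,1,1,1,1).

∂_2: C_2 → C_1 maps a triangle to the signed sum of its edges. For instance
  ∂[3,4,7] = [4,7] − [3,7] + [3,4],
  ∂[4,5,7] = [5,7] − [4,7] + [4,5].
This gives a 27×18 integer matrix of rank 18; reducing to Smith normal form yields diagonal entries (1,1,1,1,1,1,1,1,1,1,1,1,1,1,1,1,1,2).

Reading off H_k = ker ∂_k / im ∂_{k+1}:

  H_0: rank C_0 − rank ∂_1 = 9 − 8 = 1, and the invariant factors of ∂_1 are all 1, so H_0 ≅ Z.
  H_1: rank ker ∂_1 − rank ∂_2 = (27 − 8) − 18 = 1, and ∂_2 has invariant factor 2 > 1, so H_1 ≅ Z × Z/2.
  H_2: rank ker ∂_2 − rank ∂_3 = (18 − 18) − 0 = 0, and there is no ∂_3, so H_2 ≅ 0.

H_0 ≅ Z,  H_1 ≅ Z × Z/2,  H_2 = 0.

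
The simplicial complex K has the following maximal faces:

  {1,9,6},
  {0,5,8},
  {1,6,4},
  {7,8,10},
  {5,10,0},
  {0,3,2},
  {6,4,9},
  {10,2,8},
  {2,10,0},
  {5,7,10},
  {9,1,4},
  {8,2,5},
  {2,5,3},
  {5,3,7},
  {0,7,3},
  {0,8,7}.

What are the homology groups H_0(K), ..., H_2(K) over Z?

H_0 = Z^2,  H_1 = Z/2,  H_2 = Z.

Take the total order 0 < 1 < 2 < 3 < 4 < 5 < 6 < 7 < 8 < 9 < 10 on the vertex set. Then K (dimension 2) consists of the simplices:

  0-simplices (11): [0], [1], [2], [3], [4], [5], [6], [7], [8], [9], [10]
  1-simplices (24): (24 of them)
  2-simplices (16): [0,2,3], [0,2,10], [0,3,7], [0,5,8], [0,5,10], [0,7,8], [1,4,6], [1,4,9], [1,6,9], [2,3,5], [2,5,8], [2,8,10], [3,5,7], [4,6,9], [5,7,10], [7,8,10]

giving chain groups C_0 ≅ Z^11, C_1 ≅ Z^24, C_2 ≅ Z^16.

Boundary ∂_1: C_1 → C_0 maps an edge to its endpoints' difference, ∂[p,q] = q − p. For instance
  ∂[0,5] = [5] − [0].
As a 11×24 matrix over Z this has rank 9, with invariant factors (1,1,1,1,1,1,1,1,1).

The boundary map ∂_2: C_2 → C_1 maps a triangle to the signed sum of its edges. For instance
  ∂[2,3,5] = [3,5] − [2,5] + [2,3],
  ∂[0,2,3] = [2,3] − [0,3] + [0,2].
This gives a 24×16 integer matrix of rank 15; reducing to Smith normal form yields diagonal entries (1,1,1,1,1,1,1,1,1,1,1,1,1,1,2).

Now H_k = ker ∂_k / im ∂_{k+1}, so:

  H_0: rank C_0 − rank ∂_1 = 11 − 9 = 2, and the invariant factors of ∂_1 are all 1, so H_0 ≅ Z^2.
  H_1: rank ker ∂_1 − rank ∂_2 = (24 − 9) − 15 = 0, and ∂_2 has invariant factor 2 > 1, so H_1 ≅ Z/2.
  H_2: rank ker ∂_2 − rank ∂_3 = (16 − 15) − 0 = 1, and there is no ∂_3, so H_2 ≅ Z.

As a check, the Euler characteristic is 11 − 24 + 16 = 3, which agrees with 2 − 0 + 1 = 3.
(K is a triangulation of the disjoint union of the 2-sphere S^2 and the real projective plane RP^2.)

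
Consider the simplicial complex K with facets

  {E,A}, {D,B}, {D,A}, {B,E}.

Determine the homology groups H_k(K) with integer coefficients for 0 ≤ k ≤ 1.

We work with the vertex ordering A < B < D < E. The simplices of K, each written with vertices in increasing order, are:

  0-simplices (4): A, B, D, E
  1-simplices (4): AD, AE, BD, BE

so the chain groups are C_0 ≅ Z^4, C_1 ≅ Z^4.

∂_1: C_1 → C_0 is given by ∂[p,q] = [q] − [p].
The 4×4 boundary matrix has rank 3 and Smith normal form diag(1,1,1).

Computing H_k = (kernel of ∂_k) / (image of ∂_{k+1}):

  H_0: rank C_0 − rank ∂_1 = 4 − 3 = 1, and the invariant factors of ∂_1 are all 1, so H_0 = Z.
  H_1: rank ker ∂_1 − rank ∂_2 = (4 − 3) − 0 = 1, and there is no ∂_2, so H_1 = Z.

As a check, the Euler characteristic is 4 − 4 = 0, which agrees with 1 − 1 = 0.
(K is a triangulation of the circle S^1.)

H_0 ≅ Z,  H_1 ≅ Z.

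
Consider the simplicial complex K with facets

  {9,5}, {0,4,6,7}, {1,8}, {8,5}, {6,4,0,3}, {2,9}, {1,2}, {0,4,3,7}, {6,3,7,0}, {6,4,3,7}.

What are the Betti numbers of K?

Take the total order 0 < 1 < 2 < 3 < 4 < 5 < 6 < 7 < 8 < 9 on the vertex set. Then K (dimension 3) consists of the simplices:

  0-simplices (10): [0], [1], [2], [3], [4], [5], [6], [7], [8], [9]
  1-simplices (15): [0,3], [0,4], [0,6], [0,7], [1,2], [1,8], [2,9], [3,4], [3,6], [3,7], [4,6], [4,7], [5,8], [5,9], [6,7]
  2-simplices (10): [0,3,4], [0,3,6], [0,3,7], [0,4,6], [0,4,7], [0,6,7], [3,4,6], [3,4,7], [3,6,7], [4,6,7]
  3-simplices (5): [0,3,4,6], [0,3,4,7], [0,3,6,7], [0,4,6,7], [3,4,6,7]

Hence C_0 ≅ Z^10, C_1 ≅ Z^15, C_2 ≅ Z^10, C_3 ≅ Z^5.

∂_1: C_1 → C_0 is given by ∂[p,q] = [q] − [p].
As a 10×15 matrix over Z this has rank 8, with invariant factors (1,1,1,1,1,1,1,1).

∂_2: C_2 → C_1 acts by ∂[p,q,r] = [q,r] − [p,r] + [p,q]. For instance
  ∂[3,4,7] = [4,7] − [3,7] + [3,4],
  ∂[4,6,7] = [6,7] − [4,7] + [4,6].
As a 15×10 matrix over Z this has rank 6, with invariant factors (1,1,1,1,1,1).

∂_3: C_3 → C_2 sends each 3-simplex σ to the alternating sum Σ_i (−1)^i (σ with its i-th vertex removed). For instance
  ∂[0,3,6,7] = [3,6,7] − [0,6,7] + [0,3,7] − [0,3,6],
  ∂[0,3,4,7] = [3,4,7] − [0,4,7] + [0,3,7] − [0,3,4].
The resulting 10×5 matrix has rank 4, and its Smith normal form has invariant factors (1,1,1,1).

From H_k ≅ ker(∂_k) / im(∂_{k+1}) we obtain:

  H_0: rank C_0 − rank ∂_1 = 10 − 8 = 2, and the invariant factors of ∂_1 are all 1, so H_0 = Z^2.
  H_1: rank ker ∂_1 − rank ∂_2 = (15 − 8) − 6 = 1, and the invariant factors of ∂_2 are all 1, so H_1 = Z.
  H_2: rank ker ∂_2 − rank ∂_3 = (10 − 6) − 4 = 0, and the invariant factors of ∂_3 are all 1, so H_2 = 0.
  H_3: rank ker ∂_3 − rank ∂_4 = (5 − 4) − 0 = 1, and there is no ∂_4, so H_3 = Z.

As a check, the Euler characteristic is 10 − 15 + 10 − 5 = 0, which agrees with 2 − 1 + 0 − 1 = 0.

Hence the Betti numbers are b_0 = 2, b_1 = 1, b_2 = 0, b_3 = 1.

b_0 = 2, b_1 = 1, b_2 = 0, b_3 = 1.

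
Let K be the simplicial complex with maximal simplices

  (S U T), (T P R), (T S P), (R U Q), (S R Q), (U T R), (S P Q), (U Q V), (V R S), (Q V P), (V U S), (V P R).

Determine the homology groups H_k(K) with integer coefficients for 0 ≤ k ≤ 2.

H_0 ≅ Z,  H_1 ≅ Z_2,  H_2 = 0.

Fix the vertex order P < Q < R < S < T < U < V and write every simplex with vertices in increasing order. Then dim K = 2 and the simplices of K are:

  0-simplices (7): P, Q, R, S, T, U, V
  1-simplices (18): PQ, PR, PS, PT, PV, QR, QS, QU, QV, RS, RT, RU, RV, ST, SU, SV, TU, UV
  2-simplices (12): PQS, PQV, PRT, PRV, PST, QRS, QRU, QUV, RSV, RTU, STU, SUV

giving chain groups C_0 ≅ Z^7, C_1 ≅ Z^18, C_2 ≅ Z^12.

Boundary ∂_1: C_1 → C_0 maps an edge to its endpoints' difference, ∂[p,q] = q − p. For instance
  ∂RU = U − R.
The resulting 7×18 matrix has rank 6, and its Smith normal form has invariant factors (1,1,1,1,1,1).

The boundary map ∂_2: C_2 → C_1 maps a triangle to the signed sum of its edges. For instance
  ∂PST = ST − PT + PS,
  ∂RTU = TU − RU + RT.
This gives a 18×12 integer matrix of rank 12; reducing to Smith normal form yields diagonal entries (1,1,1,1,1,1,1,1,1,1,1,2).

Now H_k = ker ∂_k / im ∂_{k+1}, so:

  H_0: rank C_0 − rank ∂_1 = 7 − 6 = 1, and the invariant factors of ∂_1 are all 1, so H_0 ≅ Z.
  H_1: rank ker ∂_1 − rank ∂_2 = (18 − 6) − 12 = 0, and ∂_2 has invariant factor 2 > 1, so H_1 ≅ Z_2.
  H_2: rank ker ∂_2 − rank ∂_3 = (12 − 12) − 0 = 0, and there is no ∂_3, so H_2 ≅ 0.

(K is a triangulation of the real projective plane RP^2.)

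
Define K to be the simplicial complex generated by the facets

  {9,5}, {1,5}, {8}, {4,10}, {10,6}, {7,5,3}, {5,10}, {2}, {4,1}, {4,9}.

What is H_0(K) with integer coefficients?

Order the vertices as 1 < 2 < 3 < 4 < 5 < 6 < 7 < 8 < 9 < 10. Listing each simplex with vertices in this order, K has dimension 2 with simplices:

  0-simplices (10): [1], [2], [3], [4], [5], [6], [7], [8], [9], [10]
  1-simplices (10): [1,4], [1,5], [3,5], [3,7], [4,9], [4,10], [5,7], [5,9], [5,10], [6,10]
  2-simplices (1): [3,5,7]

Hence C_0 ≅ Z^10, C_1 ≅ Z^10, C_2 ≅ Z^1.

The boundary map ∂_1: C_1 → C_0 sends each edge [p,q] (with p < q) to q − p. For instance
  ∂[5,9] = [9] − [5].
This gives a 10×10 integer matrix of rank 7; reducing to Smith normal form yields diagonal entries (1,1,1,1,1,1,1).

Boundary ∂_2: C_2 → C_1 acts by ∂[p,q,r] = [q,r] − [p,r] + [p,q]. For instance
  ∂[3,5,7] = [5,7] − [3,7] + [3,5].
This gives a 10×1 integer matrix of rank 1; reducing to Smith normal form yields diagonal entries (1).

Now H_k = ker ∂_k / im ∂_{k+1}, so:

  H_0: rank C_0 − rank ∂_1 = 10 − 7 = 3, and the invariant factors of ∂_1 are all 1, so H_0 = Z^3.

H_0 ≅ Z^3.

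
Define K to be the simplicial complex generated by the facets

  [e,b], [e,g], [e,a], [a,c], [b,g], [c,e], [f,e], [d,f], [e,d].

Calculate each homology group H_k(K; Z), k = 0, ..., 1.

H_0 ≅ Z,  H_1 ≅ Z^3.

Order the vertices as a < b < c < d < e < f < g. Listing each simplex with vertices in this order, K has dimension 1 with simplices:

  0-simplices (7): a, b, c, d, e, f, g
  1-simplices (9): ac, ae, be, bg, ce, de, df, ef, eg

giving chain groups C_0 ≅ Z^7, C_1 ≅ Z^9.

The boundary map ∂_1: C_1 → C_0 maps an edge to its endpoints' difference, ∂[p,q] = q − p. For instance
  ∂df = f − d.
As a 7×9 matrix over Z this has rank 6, with invariant factors (1,1,1,1,1,1).

From H_k ≅ ker(∂_k) / im(∂_{k+1}) we obtain:

  H_0: rank C_0 − rank ∂_1 = 7 − 6 = 1, and the invariant factors of ∂_1 are all 1, so H_0 ≅ Z.
  H_1: rank ker ∂_1 − rank ∂_2 = (9 − 6) − 0 = 3, and there is no ∂_2, so H_1 ≅ Z^3.

As a check, the Euler characteristic is 7 − 9 = -2, which agrees with 1 − 3 = -2.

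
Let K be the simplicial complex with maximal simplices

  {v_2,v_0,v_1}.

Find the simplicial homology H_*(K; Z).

We work with the vertex ordering v_0 < v_1 < v_2. The simplices of K, each written with vertices in increasing order, are:

  0-simplices (3): [v_0], [v_1], [v_2]
  1-simplices (3): [v_0,v_1], [v_0,v_2], [v_1,v_2]
  2-simplices (1): [v_0,v_1,v_2]

so the chain groups are C_0 ≅ Z^3, C_1 ≅ Z^3, C_2 ≅ Z^1.

The boundary map ∂_1: C_1 → C_0 sends each edge [p,q] (with p < q) to q − p.
As a 3×3 matrix over Z this has rank 2, with invariant factors (1,1).

∂_2: C_2 → C_1 maps a triangle to the signed sum of its edges. For instance
  ∂[v_0,v_1,v_2] = [v_1,v_2] − [v_0,v_2] + [v_0,v_1].
This gives a 3×1 integer matrix of rank 1; reducing to Smith normal form yields diagonal entries (1).

Reading off H_k = ker ∂_k / im ∂_{k+1}:

  H_0: rank C_0 − rank ∂_1 = 3 − 2 = 1, and the invariant factors of ∂_1 are all 1, so H_0 = Z.
  H_1: rank ker ∂_1 − rank ∂_2 = (3 − 2) − 1 = 0, and the invariant factors of ∂_2 are all 1, so H_1 = 0.
  H_2: rank ker ∂_2 − rank ∂_3 = (1 − 1) − 0 = 0, and there is no ∂_3, so H_2 = 0.

As a check, the Euler characteristic is 3 − 3 + 1 = 1, which agrees with 1 − 0 + 0 = 1.

H_0 ≅ Z,  H_1 = 0,  H_2 = 0.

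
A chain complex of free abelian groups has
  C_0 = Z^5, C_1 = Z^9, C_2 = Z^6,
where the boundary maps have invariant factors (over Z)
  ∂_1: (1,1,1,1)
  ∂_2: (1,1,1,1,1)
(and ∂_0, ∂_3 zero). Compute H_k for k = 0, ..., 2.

H_0: b_0 = 5 − 0 − 4 = 1; torsion from ∂_1 factors > 1: none. So H_0 ≅ Z.
H_1: b_1 = 9 − 4 − 5 = 0; torsion from ∂_2 factors > 1: none. So H_1 ≅ 0.
H_2: b_2 = 6 − 5 − 0 = 1; torsion from ∂_3 factors > 1: none. So H_2 ≅ Z.

H_0 ≅ Z,  H_1 = 0,  H_2 ≅ Z.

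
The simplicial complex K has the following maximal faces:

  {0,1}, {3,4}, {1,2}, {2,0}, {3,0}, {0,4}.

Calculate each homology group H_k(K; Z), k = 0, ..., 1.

H_0 = Z,  H_1 = Z^2.

Fix the vertex order 0 < 1 < 2 < 3 < 4 and write every simplex with vertices in increasing order. Then dim K = 1 and the simplices of K are:

  0-simplices (5): [0], [1], [2], [3], [4]
  1-simplices (6): [0,1], [0,2], [0,3], [0,4], [1,2], [3,4]

giving chain groups C_0 ≅ Z^5, C_1 ≅ Z^6.

The boundary map ∂_1: C_1 → C_0 sends each edge [p,q] (with p < q) to q − p. For instance
  ∂[3,4] = [4] − [3].
This gives a 5×6 integer matrix of rank 4; reducing to Smith normal form yields diagonal entries (1,1,1,1).

From H_k ≅ ker(∂_k) / im(∂_{k+1}) we obtain:

  H_0: rank C_0 − rank ∂_1 = 5 − 4 = 1, and the invariant factors of ∂_1 are all 1, so H_0 = Z.
  H_1: rank ker ∂_1 − rank ∂_2 = (6 − 4) − 0 = 2, and there is no ∂_2, so H_1 = Z^2.

As a check, the Euler characteristic is 5 − 6 = -1, which agrees with 1 − 2 = -1.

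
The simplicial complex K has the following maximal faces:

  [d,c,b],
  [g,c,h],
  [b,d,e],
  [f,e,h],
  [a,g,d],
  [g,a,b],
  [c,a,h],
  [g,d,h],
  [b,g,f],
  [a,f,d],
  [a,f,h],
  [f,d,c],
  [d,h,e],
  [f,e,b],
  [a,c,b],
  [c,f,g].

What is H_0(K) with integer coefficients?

Take the total order a < b < c < d < e < f < g < h on the vertex set. Then K (dimension 2) consists of the simplices:

  0-simplices (8): a, b, c, d, e, f, g, h
  1-simplices (24): ab, ac, ad, af, ag, ah, bc, bd, be, bf, bg, cd, cf, cg, ch, de, df, dg, dh, ef, eh, fg, fh, gh
  2-simplices (16): abc, abg, ach, adf, adg, afh, bcd, bde, bef, bfg, cdf, cfg, cgh, deh, dgh, efh

giving chain groups C_0 ≅ Z^8, C_1 ≅ Z^24, C_2 ≅ Z^16.

∂_1: C_1 → C_0 is given by ∂[p,q] = [q] − [p]. For instance
  ∂ad = d − a.
The 8×24 boundary matrix has rank 7 and Smith normal form diag(1,1,1,1,1,1,1).

The boundary map ∂_2: C_2 → C_1 sends each 2-simplex [p,q,r] to [q,r] − [p,r] + [p,q]. For instance
  ∂dgh = gh − dh + dg,
  ∂abc = bc − ac + ab.
The 24×16 boundary matrix has rank 15 and Smith normal form diag(1,1,1,1,1,1,1,1,1,1,1,1,1,1,1).

From H_k ≅ ker(∂_k) / im(∂_{k+1}) we obtain:

  H_0: rank C_0 − rank ∂_1 = 8 − 7 = 1, and the invariant factors of ∂_1 are all 1, so H_0 = Z.

H_0 ≅ Z.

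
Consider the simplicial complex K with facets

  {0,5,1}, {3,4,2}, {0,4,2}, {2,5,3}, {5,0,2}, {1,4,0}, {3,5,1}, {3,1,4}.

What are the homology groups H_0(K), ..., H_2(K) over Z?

Take the total order 0 < 1 < 2 < 3 < 4 < 5 on the vertex set. Then K (dimension 2) consists of the simplices:

  0-simplices (6): [0], [1], [2], [3], [4], [5]
  1-simplices (12): [0,1], [0,2], [0,4], [0,5], [1,3], [1,4], [1,5], [2,3], [2,4], [2,5], [3,4], [3,5]
  2-simplices (8): [0,1,4], [0,1,5], [0,2,4], [0,2,5], [1,3,4], [1,3,5], [2,3,4], [2,3,5]

giving chain groups C_0 ≅ Z^6, C_1 ≅ Z^12, C_2 ≅ Z^8.

∂_1: C_1 → C_0 maps an edge to its endpoints' difference, ∂[p,q] = q − p.
The resulting 6×12 matrix has rank 5, and its Smith normal form has invariant factors (1,1,1,1,1).

Boundary ∂_2: C_2 → C_1 maps a triangle to the signed sum of its edges. For instance
  ∂[1,3,5] = [3,5] − [1,5] + [1,3],
  ∂[0,2,4] = [2,4] − [0,4] + [0,2].
The resulting 12×8 matrix has rank 7, and its Smith normal form has invariant factors (1,1,1,1,1,1,1).

Now H_k = ker ∂_k / im ∂_{k+1}, so:

  H_0: rank C_0 − rank ∂_1 = 6 − 5 = 1, and the invariant factors of ∂_1 are all 1, so H_0 ≅ Z.
  H_1: rank ker ∂_1 − rank ∂_2 = (12 − 5) − 7 = 0, and the invariant factors of ∂_2 are all 1, so H_1 ≅ 0.
  H_2: rank ker ∂_2 − rank ∂_3 = (8 − 7) − 0 = 1, and there is no ∂_3, so H_2 ≅ Z.

(K is a triangulation of the 2-sphere S^2.)

H_0 = Z,  H_1 = 0,  H_2 = Z.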